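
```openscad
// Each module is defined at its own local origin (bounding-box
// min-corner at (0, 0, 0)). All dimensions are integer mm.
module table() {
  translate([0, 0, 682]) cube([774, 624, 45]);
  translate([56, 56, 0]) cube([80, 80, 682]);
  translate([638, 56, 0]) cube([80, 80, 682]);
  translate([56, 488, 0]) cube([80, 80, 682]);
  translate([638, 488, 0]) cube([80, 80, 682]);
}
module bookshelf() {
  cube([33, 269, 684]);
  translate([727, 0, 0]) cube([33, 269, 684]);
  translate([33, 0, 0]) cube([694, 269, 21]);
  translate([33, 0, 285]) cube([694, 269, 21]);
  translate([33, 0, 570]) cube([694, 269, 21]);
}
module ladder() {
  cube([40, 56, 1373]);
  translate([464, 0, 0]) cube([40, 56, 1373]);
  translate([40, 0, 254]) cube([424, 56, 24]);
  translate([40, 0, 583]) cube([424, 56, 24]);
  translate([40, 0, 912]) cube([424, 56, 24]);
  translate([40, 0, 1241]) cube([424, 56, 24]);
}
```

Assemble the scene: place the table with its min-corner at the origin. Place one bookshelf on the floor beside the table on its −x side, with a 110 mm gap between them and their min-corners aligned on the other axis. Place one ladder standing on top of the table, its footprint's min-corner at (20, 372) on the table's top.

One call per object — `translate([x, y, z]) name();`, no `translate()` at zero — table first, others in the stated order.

table();
translate([-870, 0, 0]) bookshelf();
translate([20, 372, 727]) ladder();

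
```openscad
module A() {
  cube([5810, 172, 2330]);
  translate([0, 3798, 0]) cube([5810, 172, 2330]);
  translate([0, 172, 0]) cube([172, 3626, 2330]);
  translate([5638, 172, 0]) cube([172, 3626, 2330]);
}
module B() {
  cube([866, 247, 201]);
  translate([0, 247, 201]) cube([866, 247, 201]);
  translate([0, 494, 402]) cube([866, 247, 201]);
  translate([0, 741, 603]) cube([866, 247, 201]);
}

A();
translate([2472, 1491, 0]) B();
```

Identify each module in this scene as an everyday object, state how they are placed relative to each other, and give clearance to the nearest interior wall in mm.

Clearances: x = 2300, y = 1319; minimum 1319 mm.

A is a house frame. B is a staircase. The staircase sits inside the house frame, centred. The clearance to the nearest interior wall is 1319 mm.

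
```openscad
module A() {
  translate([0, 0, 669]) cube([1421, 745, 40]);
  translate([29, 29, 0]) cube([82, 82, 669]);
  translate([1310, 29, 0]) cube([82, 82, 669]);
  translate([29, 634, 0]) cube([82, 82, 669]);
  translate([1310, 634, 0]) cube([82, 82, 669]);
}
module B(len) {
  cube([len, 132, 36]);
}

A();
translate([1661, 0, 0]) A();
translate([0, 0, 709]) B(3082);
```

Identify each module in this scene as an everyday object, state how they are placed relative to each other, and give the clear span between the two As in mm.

Second table starts at x = 1661; first ends at x = 1421; clear span = 1661 − 1421 = 240 mm.

A is a table. B is a beam. A beam spans the tops of two tables. The clear span between the two tables is 240 mm.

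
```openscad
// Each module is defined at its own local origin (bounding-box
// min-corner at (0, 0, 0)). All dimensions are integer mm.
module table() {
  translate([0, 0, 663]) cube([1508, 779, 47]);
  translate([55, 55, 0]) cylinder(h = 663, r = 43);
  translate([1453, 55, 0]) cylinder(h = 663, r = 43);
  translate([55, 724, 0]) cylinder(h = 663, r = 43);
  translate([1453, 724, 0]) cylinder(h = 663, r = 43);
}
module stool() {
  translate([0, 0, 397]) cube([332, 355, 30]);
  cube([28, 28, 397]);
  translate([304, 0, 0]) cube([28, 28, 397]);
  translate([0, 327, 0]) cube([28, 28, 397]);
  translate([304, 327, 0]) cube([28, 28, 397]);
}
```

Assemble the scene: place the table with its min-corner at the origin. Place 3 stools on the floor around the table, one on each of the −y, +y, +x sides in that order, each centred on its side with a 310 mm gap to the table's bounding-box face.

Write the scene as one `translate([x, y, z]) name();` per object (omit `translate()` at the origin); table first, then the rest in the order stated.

table();
translate([588, -665, 0]) stool();
translate([588, 1089, 0]) stool();
translate([1818, 212, 0]) stool();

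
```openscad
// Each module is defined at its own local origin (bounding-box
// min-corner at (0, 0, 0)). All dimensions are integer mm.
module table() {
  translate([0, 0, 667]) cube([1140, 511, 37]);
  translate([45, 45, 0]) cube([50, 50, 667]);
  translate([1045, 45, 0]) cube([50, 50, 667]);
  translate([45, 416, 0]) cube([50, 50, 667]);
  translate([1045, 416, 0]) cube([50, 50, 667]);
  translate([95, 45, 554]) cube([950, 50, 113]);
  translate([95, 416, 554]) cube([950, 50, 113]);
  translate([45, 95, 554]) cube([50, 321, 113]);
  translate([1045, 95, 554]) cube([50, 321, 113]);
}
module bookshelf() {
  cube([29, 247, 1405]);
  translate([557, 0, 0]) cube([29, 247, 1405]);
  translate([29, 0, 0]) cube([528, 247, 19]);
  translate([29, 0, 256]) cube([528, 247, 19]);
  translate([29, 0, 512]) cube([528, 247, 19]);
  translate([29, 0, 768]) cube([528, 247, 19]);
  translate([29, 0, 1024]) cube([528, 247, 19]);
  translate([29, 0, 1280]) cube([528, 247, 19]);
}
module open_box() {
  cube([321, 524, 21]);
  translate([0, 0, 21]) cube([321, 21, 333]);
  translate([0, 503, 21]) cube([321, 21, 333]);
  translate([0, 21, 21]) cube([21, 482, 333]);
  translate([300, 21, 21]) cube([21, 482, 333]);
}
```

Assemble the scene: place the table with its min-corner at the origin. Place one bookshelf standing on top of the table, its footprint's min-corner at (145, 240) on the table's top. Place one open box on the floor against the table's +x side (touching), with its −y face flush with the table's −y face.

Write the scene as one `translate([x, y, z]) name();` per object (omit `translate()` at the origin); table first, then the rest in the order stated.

table();
translate([145, 240, 704]) bookshelf();
translate([1140, 0, 0]) open_box();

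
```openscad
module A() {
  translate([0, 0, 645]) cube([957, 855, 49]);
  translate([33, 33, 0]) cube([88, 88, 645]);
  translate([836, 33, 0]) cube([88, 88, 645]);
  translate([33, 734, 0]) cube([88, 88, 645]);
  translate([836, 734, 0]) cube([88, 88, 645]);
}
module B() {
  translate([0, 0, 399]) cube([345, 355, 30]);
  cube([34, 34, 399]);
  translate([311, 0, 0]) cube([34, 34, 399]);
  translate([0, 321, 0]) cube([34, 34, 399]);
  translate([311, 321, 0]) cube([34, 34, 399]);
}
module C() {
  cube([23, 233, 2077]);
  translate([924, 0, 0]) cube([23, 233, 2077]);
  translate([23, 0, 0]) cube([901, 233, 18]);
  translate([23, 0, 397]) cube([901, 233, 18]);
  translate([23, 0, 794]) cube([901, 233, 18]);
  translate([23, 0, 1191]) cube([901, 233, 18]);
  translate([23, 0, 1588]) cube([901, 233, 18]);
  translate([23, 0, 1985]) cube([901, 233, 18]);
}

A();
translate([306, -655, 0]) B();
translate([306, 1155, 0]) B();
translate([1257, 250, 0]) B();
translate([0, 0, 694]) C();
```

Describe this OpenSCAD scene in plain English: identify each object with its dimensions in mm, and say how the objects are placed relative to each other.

A is a rectangular dining table. The top is 957×855×49 mm with its upper surface at z = 694 mm. It stands on four 88×88 mm square legs, each inset 33 mm from the nearest pair of top edges, running from the floor to the underside of the top.

B is a simple wooden stool: a rectangular seat 345 mm (x) by 355 mm (y), 30 mm thick, top face at z = 429 mm, on four square legs, each 34×34 mm in cross-section. The legs rest on z = 0, each flush with a corner of the seat.

C is a bookshelf 947 mm wide overall, 233 mm deep and 2077 mm tall. The two sides are 23 mm thick vertical panels. 6 horizontal shelves of 18 mm thickness span between the inner faces of the sides; the lowest shelf sits on the floor and shelves are stacked with a clear vertical gap of 379 mm between each pair.

Three stools sit around the table at the −y, +y, +x sides. The bookshelf is on top of the table.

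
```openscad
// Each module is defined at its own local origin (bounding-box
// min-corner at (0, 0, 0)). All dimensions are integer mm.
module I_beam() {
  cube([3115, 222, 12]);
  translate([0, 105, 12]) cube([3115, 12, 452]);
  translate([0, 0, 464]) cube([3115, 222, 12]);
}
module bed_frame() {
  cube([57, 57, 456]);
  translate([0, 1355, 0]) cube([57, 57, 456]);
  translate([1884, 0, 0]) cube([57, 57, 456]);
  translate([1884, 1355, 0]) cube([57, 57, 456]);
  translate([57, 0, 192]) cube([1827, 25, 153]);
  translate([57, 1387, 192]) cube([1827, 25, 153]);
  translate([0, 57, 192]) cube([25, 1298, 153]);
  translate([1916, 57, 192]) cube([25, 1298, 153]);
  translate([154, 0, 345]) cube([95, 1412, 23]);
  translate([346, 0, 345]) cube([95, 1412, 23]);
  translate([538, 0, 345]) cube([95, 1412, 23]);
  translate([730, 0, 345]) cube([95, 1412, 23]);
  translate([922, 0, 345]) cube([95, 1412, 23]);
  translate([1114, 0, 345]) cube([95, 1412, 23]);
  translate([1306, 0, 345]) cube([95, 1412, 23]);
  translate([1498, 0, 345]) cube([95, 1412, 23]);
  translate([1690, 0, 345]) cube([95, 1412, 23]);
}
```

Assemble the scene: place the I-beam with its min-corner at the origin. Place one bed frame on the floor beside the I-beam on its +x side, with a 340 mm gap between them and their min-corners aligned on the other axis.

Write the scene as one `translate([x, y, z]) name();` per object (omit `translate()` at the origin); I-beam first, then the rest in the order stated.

I_beam();
translate([3455, 0, 0]) bed_frame();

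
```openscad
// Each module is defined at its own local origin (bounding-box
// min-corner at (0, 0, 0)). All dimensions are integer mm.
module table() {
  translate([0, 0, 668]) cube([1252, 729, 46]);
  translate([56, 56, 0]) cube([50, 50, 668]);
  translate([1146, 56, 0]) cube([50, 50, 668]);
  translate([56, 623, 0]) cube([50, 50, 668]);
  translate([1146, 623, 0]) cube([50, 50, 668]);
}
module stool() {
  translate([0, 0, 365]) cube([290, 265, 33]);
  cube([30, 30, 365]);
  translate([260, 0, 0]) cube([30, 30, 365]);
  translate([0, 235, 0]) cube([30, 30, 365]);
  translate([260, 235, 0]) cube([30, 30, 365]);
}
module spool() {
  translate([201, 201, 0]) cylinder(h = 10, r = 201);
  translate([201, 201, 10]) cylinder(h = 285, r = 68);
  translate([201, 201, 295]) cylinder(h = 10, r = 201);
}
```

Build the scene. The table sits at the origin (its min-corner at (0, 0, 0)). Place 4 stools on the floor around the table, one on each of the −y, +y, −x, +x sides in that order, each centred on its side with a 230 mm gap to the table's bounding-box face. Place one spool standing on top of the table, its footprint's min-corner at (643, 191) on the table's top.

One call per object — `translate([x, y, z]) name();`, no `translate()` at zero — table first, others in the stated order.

table();
translate([481, -495, 0]) stool();
translate([481, 959, 0]) stool();
translate([-520, 232, 0]) stool();
translate([1482, 232, 0]) stool();
translate([643, 191, 714]) spool();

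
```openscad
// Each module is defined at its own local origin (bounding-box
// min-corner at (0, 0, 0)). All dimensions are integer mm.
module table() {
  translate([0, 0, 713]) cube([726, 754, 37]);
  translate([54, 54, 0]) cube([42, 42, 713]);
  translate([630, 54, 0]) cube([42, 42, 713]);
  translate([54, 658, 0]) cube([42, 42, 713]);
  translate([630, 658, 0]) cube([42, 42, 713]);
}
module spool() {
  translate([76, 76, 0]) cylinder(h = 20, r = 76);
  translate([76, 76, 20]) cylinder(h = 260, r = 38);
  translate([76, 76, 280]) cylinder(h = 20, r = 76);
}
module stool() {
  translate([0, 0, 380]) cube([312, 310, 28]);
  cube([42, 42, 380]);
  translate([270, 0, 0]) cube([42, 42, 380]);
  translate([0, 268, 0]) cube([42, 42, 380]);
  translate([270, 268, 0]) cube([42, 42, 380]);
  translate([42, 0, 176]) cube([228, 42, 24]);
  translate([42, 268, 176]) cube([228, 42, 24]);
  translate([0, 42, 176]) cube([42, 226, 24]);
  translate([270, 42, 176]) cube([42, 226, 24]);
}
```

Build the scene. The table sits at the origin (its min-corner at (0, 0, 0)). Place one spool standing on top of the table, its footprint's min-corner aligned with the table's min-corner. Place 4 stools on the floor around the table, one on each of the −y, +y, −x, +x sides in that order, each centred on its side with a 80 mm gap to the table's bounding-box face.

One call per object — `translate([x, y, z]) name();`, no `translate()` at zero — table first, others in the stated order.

table();
translate([0, 0, 750]) spool();
translate([207, -390, 0]) stool();
translate([207, 834, 0]) stool();
translate([-392, 222, 0]) stool();
translate([806, 222, 0]) stool();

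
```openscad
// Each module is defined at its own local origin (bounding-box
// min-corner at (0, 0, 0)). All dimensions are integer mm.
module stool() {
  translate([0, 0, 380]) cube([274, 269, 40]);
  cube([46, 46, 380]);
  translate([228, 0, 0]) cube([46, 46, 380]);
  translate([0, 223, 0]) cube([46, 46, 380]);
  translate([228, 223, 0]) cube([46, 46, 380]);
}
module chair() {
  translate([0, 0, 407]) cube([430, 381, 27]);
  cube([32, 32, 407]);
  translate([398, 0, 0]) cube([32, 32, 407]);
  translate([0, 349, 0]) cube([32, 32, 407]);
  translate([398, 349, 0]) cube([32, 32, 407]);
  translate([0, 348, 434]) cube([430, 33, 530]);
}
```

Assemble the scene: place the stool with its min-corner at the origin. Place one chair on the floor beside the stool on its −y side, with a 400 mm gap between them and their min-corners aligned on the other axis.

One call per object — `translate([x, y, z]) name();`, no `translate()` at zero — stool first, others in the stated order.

stool();
translate([0, -781, 0]) chair();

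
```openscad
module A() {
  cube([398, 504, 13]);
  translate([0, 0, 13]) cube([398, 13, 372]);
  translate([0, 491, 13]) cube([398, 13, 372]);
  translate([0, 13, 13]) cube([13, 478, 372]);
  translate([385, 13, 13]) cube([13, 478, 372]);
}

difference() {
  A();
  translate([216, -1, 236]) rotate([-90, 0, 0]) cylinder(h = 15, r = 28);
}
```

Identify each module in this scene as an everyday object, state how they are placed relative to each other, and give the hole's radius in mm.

The subtracted cylinder has r = 28 mm.

A is an open box. The open box has a circular hole through its front wall. The hole's radius is 28 mm.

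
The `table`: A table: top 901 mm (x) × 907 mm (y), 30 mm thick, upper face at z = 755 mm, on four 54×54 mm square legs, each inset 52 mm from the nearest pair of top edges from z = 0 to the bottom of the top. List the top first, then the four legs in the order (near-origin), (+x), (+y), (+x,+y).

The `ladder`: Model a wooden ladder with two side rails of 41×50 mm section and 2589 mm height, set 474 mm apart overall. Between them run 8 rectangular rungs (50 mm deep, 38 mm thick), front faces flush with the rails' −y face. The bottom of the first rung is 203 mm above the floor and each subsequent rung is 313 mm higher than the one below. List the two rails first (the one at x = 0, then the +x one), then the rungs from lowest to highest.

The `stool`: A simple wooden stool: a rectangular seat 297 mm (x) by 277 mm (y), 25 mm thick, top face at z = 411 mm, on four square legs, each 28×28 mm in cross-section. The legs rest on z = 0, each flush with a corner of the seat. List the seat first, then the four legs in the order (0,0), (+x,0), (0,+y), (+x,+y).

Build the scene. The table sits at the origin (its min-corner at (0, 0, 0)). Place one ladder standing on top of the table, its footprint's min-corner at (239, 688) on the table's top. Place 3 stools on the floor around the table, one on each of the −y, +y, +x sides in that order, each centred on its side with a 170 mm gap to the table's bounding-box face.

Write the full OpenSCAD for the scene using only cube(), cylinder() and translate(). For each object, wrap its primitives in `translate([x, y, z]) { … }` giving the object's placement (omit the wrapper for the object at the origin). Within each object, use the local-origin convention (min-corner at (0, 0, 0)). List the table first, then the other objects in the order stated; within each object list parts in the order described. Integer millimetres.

translate([0, 0, 725]) cube([901, 907, 30]);
translate([52, 52, 0]) cube([54, 54, 725]);
translate([795, 52, 0]) cube([54, 54, 725]);
translate([52, 801, 0]) cube([54, 54, 725]);
translate([795, 801, 0]) cube([54, 54, 725]);
translate([239, 688, 755]) {
  cube([41, 50, 2589]);
  translate([433, 0, 0]) cube([41, 50, 2589]);
  translate([41, 0, 203]) cube([392, 50, 38]);
  translate([41, 0, 516]) cube([392, 50, 38]);
  translate([41, 0, 829]) cube([392, 50, 38]);
  translate([41, 0, 1142]) cube([392, 50, 38]);
  translate([41, 0, 1455]) cube([392, 50, 38]);
  translate([41, 0, 1768]) cube([392, 50, 38]);
  translate([41, 0, 2081]) cube([392, 50, 38]);
  translate([41, 0, 2394]) cube([392, 50, 38]);
}
translate([302, -447, 0]) {
  translate([0, 0, 386]) cube([297, 277, 25]);
  cube([28, 28, 386]);
  translate([269, 0, 0]) cube([28, 28, 386]);
  translate([0, 249, 0]) cube([28, 28, 386]);
  translate([269, 249, 0]) cube([28, 28, 386]);
}
translate([302, 1077, 0]) {
  translate([0, 0, 386]) cube([297, 277, 25]);
  cube([28, 28, 386]);
  translate([269, 0, 0]) cube([28, 28, 386]);
  translate([0, 249, 0]) cube([28, 28, 386]);
  translate([269, 249, 0]) cube([28, 28, 386]);
}
translate([1071, 315, 0]) {
  translate([0, 0, 386]) cube([297, 277, 25]);
  cube([28, 28, 386]);
  translate([269, 0, 0]) cube([28, 28, 386]);
  translate([0, 249, 0]) cube([28, 28, 386]);
  translate([269, 249, 0]) cube([28, 28, 386]);
}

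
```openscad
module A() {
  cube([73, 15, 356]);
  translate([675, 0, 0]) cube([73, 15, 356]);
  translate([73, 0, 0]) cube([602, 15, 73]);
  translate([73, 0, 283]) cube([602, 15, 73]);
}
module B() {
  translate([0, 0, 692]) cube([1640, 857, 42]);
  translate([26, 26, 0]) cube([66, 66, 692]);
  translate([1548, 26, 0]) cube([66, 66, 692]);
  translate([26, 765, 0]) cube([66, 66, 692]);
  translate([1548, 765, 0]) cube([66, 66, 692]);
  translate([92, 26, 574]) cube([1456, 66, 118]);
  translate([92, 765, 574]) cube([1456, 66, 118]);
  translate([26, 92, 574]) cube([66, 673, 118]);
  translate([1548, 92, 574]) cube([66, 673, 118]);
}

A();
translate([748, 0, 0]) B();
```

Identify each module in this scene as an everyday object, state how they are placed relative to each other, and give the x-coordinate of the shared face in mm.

The picture frame's +x face and the table's −x face are both at x = 748 mm.

A is a picture frame. B is a table. The table is against the picture frame's +x side, with their −y faces flush. The x-coordinate of the shared face is 748 mm.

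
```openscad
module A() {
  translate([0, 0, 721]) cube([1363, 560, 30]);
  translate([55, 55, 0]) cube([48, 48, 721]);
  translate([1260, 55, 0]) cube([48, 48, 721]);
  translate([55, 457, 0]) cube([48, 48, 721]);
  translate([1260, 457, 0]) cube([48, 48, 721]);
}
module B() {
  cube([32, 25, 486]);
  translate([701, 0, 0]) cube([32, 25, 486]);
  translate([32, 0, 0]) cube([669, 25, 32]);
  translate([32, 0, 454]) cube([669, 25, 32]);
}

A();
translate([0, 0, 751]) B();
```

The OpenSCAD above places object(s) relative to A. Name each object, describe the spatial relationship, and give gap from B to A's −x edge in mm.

A is a table. B is a picture frame. The picture frame is on top of the table. The gap from the picture frame to the table's −x edge is 0 mm.

The picture frame's min-x is at 0; the table's min-x is 0; gap = 0 mm.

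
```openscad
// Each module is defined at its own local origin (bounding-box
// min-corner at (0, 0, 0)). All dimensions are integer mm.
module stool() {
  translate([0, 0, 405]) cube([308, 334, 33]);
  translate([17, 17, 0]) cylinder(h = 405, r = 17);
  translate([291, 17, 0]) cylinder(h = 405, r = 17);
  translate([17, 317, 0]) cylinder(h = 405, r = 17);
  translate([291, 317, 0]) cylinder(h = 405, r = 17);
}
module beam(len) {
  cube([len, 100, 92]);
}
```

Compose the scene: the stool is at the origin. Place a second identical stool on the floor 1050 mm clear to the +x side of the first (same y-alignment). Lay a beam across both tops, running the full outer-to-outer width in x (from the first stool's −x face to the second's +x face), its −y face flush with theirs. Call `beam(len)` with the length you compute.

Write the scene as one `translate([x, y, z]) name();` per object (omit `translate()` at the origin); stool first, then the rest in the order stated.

stool();
translate([1358, 0, 0]) stool();
translate([0, 0, 438]) beam(1666);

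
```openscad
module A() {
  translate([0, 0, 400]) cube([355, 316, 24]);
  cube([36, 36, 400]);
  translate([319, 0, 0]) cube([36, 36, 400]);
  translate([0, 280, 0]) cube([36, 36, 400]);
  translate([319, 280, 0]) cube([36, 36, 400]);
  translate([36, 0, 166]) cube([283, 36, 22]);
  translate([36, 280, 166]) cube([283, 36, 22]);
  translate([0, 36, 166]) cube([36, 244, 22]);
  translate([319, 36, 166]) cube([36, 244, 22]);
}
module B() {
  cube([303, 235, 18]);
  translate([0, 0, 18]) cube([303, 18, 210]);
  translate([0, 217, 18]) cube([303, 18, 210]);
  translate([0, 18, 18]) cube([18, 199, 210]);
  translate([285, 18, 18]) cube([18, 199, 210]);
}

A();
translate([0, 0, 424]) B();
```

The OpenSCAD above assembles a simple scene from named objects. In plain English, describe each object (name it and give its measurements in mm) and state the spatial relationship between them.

A is a four-legged stool. The seat is 355×316 mm, 24 mm thick, top at z = 424 mm. It stands on four square legs, each 36×36 mm in cross-section, from z = 0 to the seat underside, each flush with a corner of the seat. Four stretchers, 36 mm wide and 22 mm tall, connect adjacent legs with their undersides at z = 166 mm, each running between the inner faces of the legs it joins and aligned with the legs' outer faces on the other axis.

B is an open storage box with external size 303×235×228 mm and wall thickness 18 mm (the base is also 18 mm thick). The base covers the whole footprint; the four walls stand on the base, with the y-facing walls full-width and the x-facing walls fitting between their inner faces.

The open box is on top of the stool.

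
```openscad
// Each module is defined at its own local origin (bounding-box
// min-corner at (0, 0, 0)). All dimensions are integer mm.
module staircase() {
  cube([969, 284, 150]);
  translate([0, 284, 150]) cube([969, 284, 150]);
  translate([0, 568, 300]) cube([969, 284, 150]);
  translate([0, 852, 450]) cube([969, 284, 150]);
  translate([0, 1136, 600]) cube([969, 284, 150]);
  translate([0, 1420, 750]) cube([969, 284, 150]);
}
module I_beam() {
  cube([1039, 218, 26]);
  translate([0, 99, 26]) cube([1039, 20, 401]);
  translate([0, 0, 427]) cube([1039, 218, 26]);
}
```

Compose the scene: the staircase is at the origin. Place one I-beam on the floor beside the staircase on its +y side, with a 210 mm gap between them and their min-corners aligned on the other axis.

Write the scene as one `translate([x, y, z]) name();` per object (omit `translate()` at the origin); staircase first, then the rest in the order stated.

staircase();
translate([0, 1914, 0]) I_beam();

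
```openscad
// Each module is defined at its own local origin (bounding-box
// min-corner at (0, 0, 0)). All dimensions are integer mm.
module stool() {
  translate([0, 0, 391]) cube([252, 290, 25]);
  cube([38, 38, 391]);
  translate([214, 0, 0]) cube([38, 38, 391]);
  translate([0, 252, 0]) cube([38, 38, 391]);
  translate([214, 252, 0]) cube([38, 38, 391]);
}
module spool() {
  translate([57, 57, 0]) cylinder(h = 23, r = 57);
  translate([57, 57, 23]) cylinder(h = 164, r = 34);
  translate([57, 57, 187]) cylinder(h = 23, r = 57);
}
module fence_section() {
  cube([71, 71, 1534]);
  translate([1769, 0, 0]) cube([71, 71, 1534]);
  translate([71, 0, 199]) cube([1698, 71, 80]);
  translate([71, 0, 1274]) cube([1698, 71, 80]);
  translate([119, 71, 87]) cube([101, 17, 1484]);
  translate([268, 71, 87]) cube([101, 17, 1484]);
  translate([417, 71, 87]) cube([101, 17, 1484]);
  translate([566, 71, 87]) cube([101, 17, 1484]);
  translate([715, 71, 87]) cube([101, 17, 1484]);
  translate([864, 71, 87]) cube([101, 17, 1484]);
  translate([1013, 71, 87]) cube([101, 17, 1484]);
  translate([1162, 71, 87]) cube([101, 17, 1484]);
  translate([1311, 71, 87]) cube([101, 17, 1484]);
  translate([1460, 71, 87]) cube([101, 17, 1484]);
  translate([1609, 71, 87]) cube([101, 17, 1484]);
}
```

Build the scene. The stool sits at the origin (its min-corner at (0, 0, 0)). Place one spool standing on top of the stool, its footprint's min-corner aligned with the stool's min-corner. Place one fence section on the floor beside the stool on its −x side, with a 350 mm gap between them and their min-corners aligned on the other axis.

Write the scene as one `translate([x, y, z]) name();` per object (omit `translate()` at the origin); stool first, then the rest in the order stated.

stool();
translate([0, 0, 416]) spool();
translate([-2190, 0, 0]) fence_section();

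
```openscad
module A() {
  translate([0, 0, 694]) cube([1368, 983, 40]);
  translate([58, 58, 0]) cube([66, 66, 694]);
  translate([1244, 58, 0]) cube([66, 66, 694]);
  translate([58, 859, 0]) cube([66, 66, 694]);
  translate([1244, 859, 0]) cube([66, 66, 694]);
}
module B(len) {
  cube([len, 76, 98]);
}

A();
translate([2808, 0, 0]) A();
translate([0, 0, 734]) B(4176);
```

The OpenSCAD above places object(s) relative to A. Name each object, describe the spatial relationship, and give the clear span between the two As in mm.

Second table starts at x = 2808; first ends at x = 1368; clear span = 2808 − 1368 = 1440 mm.

A is a table. B is a beam. A beam spans the tops of two tables. The clear span between the two tables is 1440 mm.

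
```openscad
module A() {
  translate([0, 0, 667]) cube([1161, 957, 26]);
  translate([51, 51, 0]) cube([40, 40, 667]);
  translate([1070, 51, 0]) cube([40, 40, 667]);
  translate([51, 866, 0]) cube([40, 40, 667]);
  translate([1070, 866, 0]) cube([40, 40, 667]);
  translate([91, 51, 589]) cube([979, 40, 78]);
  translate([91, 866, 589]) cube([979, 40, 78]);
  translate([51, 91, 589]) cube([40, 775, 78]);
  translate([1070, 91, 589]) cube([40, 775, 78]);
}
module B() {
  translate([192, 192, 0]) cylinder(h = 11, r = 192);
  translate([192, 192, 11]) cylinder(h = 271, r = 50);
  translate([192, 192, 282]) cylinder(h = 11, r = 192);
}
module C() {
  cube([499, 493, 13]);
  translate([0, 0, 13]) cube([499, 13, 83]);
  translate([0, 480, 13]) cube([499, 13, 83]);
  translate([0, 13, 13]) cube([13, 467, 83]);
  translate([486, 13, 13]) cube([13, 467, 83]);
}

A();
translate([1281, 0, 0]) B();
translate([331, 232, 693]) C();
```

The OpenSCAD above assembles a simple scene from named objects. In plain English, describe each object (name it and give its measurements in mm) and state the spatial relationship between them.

A is a table with a 1161×957 mm rectangular top, 26 mm thick, top surface at z = 693 mm, supported by four 40×40 mm square legs, each inset 51 mm from the nearest pair of top edges, running from the floor. Four apron rails, 40 mm thick and 78 mm tall, run between adjacent legs with their top edges flush with the underside of the top and their outer faces flush with the legs' outer faces.

B is a spool: two coaxial disc flanges of radius 192 mm and thickness 11 mm, joined by a core cylinder of radius 50 mm and height 271 mm. The lower flange rests on z = 0 and the three cylinders share a vertical axis.

C is an open storage box with external size 499×493×96 mm and wall thickness 13 mm (the base is also 13 mm thick). The base covers the whole footprint; the four walls stand on the base, with the y-facing walls full-width and the x-facing walls fitting between their inner faces.

The spool is on the floor beside the table on its +x side. The open box is on top of the table, centred.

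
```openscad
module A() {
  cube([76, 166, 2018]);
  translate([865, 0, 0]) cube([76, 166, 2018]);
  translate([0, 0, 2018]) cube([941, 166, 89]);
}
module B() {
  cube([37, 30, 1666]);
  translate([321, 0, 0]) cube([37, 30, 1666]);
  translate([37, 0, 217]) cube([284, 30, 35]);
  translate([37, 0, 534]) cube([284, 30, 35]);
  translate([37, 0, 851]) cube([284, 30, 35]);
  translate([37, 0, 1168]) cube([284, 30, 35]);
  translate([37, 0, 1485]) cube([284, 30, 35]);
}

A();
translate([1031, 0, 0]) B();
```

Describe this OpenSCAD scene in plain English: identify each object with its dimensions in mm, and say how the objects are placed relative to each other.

A is a rectangular door frame: two vertical jambs of 76×166 mm section, 2018 mm tall, with a clear opening 789 mm wide between their inner faces. A header 89 mm tall and 166 mm deep lies on top of the jambs and spans the full outside width.

B is a straight ladder. Two 37×30 mm vertical rails, 1666 mm tall, stand 358 mm apart (outside-to-outside) with their front faces coplanar on the −y side. 5 rungs, each 30 mm deep and 35 mm tall, span between the inner faces of the rails, front faces flush with the rails. The lowest rung's underside is at z = 217 mm and rungs are spaced 317 mm apart (underside to underside).

The ladder is on the floor beside the door frame on its +x side.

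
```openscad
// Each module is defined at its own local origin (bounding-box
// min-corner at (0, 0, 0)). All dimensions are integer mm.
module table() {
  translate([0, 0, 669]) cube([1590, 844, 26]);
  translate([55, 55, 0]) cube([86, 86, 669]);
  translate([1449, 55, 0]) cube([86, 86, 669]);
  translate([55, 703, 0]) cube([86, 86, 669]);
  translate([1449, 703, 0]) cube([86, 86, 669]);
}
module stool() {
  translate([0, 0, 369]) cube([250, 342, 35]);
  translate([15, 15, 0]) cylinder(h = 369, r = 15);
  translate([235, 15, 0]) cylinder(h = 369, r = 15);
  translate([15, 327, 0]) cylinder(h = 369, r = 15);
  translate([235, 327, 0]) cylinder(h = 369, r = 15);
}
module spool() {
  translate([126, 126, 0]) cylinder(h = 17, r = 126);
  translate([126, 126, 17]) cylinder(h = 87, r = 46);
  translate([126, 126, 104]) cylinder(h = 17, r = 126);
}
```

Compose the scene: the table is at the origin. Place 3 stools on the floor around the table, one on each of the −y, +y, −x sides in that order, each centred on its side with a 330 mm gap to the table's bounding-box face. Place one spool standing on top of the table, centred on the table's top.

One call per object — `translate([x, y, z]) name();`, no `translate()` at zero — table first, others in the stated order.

table();
translate([670, -672, 0]) stool();
translate([670, 1174, 0]) stool();
translate([-580, 251, 0]) stool();
translate([669, 296, 695]) spool();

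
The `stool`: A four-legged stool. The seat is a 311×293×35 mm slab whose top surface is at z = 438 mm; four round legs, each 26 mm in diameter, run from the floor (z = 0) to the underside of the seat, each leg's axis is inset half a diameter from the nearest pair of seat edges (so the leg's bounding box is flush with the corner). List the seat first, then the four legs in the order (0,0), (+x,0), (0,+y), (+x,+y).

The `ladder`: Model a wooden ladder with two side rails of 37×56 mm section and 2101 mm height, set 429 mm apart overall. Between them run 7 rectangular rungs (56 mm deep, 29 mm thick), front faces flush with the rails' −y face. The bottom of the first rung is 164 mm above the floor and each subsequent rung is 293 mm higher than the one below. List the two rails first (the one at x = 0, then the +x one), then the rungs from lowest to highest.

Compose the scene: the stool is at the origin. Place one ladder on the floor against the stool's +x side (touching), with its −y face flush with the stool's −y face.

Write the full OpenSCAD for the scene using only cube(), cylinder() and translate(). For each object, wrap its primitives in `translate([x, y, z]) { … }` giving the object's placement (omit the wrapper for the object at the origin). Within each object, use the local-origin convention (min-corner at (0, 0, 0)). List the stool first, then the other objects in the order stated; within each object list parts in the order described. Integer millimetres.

translate([0, 0, 403]) cube([311, 293, 35]);
translate([13, 13, 0]) cylinder(h = 403, r = 13);
translate([298, 13, 0]) cylinder(h = 403, r = 13);
translate([13, 280, 0]) cylinder(h = 403, r = 13);
translate([298, 280, 0]) cylinder(h = 403, r = 13);
translate([311, 0, 0]) {
  cube([37, 56, 2101]);
  translate([392, 0, 0]) cube([37, 56, 2101]);
  translate([37, 0, 164]) cube([355, 56, 29]);
  translate([37, 0, 457]) cube([355, 56, 29]);
  translate([37, 0, 750]) cube([355, 56, 29]);
  translate([37, 0, 1043]) cube([355, 56, 29]);
  translate([37, 0, 1336]) cube([355, 56, 29]);
  translate([37, 0, 1629]) cube([355, 56, 29]);
  translate([37, 0, 1922]) cube([355, 56, 29]);
}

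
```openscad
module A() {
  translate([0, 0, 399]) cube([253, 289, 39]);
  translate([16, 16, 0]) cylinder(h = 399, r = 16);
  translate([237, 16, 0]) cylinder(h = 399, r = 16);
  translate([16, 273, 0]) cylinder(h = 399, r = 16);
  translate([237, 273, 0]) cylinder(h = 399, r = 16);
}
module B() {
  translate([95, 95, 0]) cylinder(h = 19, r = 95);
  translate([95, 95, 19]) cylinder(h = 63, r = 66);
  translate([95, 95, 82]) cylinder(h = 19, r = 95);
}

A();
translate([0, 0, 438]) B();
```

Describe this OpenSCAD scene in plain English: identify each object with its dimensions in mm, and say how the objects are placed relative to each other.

A is a simple wooden stool: a rectangular seat 253 mm (x) by 289 mm (y), 39 mm thick, top face at z = 438 mm, on four round legs, each 32 mm in diameter. The legs rest on z = 0, each leg's axis is inset half a diameter from the nearest pair of seat edges (so the leg's bounding box is flush with the corner).

B is a spool: two coaxial disc flanges of radius 95 mm and thickness 19 mm, joined by a core cylinder of radius 66 mm and height 63 mm. The lower flange rests on z = 0 and the three cylinders share a vertical axis.

The spool is on top of the stool.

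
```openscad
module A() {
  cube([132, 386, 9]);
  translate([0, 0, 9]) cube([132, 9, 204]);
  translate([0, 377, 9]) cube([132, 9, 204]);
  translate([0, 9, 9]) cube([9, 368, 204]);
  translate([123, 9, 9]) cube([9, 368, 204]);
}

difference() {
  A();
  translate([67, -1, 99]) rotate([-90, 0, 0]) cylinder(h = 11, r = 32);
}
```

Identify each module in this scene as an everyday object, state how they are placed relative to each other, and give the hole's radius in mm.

The subtracted cylinder has r = 32 mm.

A is an open box. The open box has a circular hole through its front wall. The hole's radius is 32 mm.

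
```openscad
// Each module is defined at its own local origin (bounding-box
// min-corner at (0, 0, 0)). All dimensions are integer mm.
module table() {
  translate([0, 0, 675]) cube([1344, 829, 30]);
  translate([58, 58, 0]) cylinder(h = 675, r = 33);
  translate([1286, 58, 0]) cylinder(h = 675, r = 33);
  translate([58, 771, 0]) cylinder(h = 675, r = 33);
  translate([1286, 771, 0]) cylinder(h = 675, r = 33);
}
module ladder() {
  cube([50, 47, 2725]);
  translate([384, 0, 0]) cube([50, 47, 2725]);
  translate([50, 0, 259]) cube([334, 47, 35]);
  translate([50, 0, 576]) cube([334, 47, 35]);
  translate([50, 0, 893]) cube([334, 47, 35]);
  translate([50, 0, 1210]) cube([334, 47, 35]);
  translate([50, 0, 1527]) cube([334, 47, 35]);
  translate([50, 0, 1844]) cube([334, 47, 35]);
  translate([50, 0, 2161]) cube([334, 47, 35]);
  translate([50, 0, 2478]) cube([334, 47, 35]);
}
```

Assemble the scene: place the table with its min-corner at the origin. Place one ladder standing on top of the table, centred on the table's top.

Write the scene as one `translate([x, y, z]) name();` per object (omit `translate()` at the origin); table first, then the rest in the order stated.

table();
translate([455, 391, 705]) ladder();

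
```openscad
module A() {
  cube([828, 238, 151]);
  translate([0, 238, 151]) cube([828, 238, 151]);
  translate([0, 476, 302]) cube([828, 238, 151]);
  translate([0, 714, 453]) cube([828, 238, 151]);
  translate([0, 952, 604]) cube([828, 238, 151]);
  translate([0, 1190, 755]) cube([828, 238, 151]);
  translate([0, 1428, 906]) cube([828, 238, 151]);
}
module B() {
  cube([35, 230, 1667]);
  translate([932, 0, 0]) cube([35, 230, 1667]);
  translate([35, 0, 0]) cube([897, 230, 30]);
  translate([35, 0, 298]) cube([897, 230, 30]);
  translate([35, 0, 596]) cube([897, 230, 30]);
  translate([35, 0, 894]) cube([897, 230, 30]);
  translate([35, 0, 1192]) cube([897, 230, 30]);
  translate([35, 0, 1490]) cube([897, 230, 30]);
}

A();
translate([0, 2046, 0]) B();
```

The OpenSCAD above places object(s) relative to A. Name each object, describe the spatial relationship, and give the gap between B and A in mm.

The bookshelf's nearest face is 380 mm from the staircase's +y face.

A is a staircase. B is a bookshelf. The bookshelf is on the floor beside the staircase on its +y side. The gap between the bookshelf and the staircase is 380 mm.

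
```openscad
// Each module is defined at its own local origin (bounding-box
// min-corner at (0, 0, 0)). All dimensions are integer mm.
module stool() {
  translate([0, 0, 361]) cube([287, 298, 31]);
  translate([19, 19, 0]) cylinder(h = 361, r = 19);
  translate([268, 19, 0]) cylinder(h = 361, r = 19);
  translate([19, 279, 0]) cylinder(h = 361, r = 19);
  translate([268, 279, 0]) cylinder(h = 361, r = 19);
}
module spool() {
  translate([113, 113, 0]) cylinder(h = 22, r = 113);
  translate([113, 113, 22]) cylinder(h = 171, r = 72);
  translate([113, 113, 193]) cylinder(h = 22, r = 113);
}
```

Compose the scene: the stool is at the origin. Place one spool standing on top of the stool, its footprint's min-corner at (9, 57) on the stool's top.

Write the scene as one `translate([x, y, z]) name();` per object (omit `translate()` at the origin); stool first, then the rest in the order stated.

stool();
translate([9, 57, 392]) spool();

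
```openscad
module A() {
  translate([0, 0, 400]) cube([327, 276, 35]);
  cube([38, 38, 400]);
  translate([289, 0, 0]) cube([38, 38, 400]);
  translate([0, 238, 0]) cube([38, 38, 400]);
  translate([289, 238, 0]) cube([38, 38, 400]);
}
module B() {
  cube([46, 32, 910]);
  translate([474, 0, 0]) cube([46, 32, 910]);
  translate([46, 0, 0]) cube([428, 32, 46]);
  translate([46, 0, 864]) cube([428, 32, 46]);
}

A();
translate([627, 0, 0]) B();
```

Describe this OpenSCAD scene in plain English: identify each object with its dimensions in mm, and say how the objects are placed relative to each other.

A is a four-legged stool. The seat is a 327×276×35 mm slab whose top surface is at z = 435 mm; four square legs, each 38×38 mm in cross-section, run from the floor (z = 0) to the underside of the seat, each flush with a corner of the seat.

B is a picture frame with a 428×818 mm rectangular opening (x by z) and a uniform 46 mm border on every side. Frame depth is 32 mm along y. It is built from two vertical stiles running the full outside height and two horizontal rails spanning the gap between the stiles.

The picture frame is on the floor beside the stool on its +x side.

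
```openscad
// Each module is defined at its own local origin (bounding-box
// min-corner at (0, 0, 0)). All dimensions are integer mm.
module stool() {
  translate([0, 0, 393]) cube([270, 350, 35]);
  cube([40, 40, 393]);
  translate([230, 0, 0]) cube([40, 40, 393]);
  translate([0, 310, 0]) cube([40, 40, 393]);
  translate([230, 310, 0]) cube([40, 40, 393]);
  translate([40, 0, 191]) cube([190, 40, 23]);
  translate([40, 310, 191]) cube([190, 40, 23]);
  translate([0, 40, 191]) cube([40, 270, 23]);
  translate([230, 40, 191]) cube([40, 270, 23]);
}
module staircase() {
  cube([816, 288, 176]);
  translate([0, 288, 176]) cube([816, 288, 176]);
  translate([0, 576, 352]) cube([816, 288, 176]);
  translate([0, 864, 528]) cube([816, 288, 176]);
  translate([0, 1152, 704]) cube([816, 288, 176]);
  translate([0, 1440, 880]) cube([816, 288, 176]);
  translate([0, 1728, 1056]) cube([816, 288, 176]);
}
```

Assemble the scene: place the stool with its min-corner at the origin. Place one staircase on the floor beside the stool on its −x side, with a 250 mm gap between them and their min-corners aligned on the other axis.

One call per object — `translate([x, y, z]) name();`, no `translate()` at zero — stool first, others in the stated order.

stool();
translate([-1066, 0, 0]) staircase();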